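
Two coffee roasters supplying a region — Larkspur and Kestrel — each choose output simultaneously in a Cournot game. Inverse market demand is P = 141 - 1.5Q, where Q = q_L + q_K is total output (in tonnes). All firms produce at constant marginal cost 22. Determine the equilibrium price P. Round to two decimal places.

61.67

A representative firm's profit is π_i = q_i(141 - 1.5Q) - 22q_i.
Setting ∂π_i/∂q_i = 0 with rivals' quantities fixed: 119 - 3q_i - (3/2)q_j = 0.
With identical firms every q_j equals q_i, so q_j = q_i and 119 = (9/2)q_i, giving q_i = 238/9.
Total output Q = 476/9, so price P = 141 - (3/2)·(476/9) = 185/3.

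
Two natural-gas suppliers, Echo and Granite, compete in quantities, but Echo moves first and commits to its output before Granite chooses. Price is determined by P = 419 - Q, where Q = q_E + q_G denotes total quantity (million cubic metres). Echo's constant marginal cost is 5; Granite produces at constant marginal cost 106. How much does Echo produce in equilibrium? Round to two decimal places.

257.50

Solve by backward induction. Given q_E, the follower Granite maximises π_G = (419 - q_E - q_G)q_G - 106q_G.
∂π_G/∂q_G = 313 - q_E - 2q_G = 0 gives the reaction function q_G = (313 - q_E)/2.
The leader anticipates this reaction. Substituting into P = 419 - Q gives P = 525/2 - (1/2)q_E, so π_E = (525/2 - (1/2)q_E)q_E - 5q_E.
Maximising: ∂π_E/∂q_E = 515/2 - q_E = 0, giving q_E = 515/2.
Then q_G = (313 - 515/2)/2 = 111/4.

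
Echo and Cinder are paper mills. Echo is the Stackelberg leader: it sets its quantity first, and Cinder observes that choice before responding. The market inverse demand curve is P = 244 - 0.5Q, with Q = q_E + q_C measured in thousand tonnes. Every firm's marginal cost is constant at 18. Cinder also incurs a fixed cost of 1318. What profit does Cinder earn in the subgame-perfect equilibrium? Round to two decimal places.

Solve by backward induction. Given q_E, the follower Cinder maximises π_C = (244 - (1/2)q_E - (1/2)q_C)q_C - 18q_C.
Follower FOC: 226 - (1/2)q_E - q_C = 0, so q_C(q_E) = (226 - (1/2)q_E).
The leader anticipates this reaction. Substituting into P = 244 - 0.5Q gives P = 131 - (1/4)q_E, so π_E = (131 - (1/4)q_E)q_E - 18q_E.
Maximising: ∂π_E/∂q_E = 113 - (1/2)q_E = 0, giving q_E = 226.
Then q_C = (226 - (1/2)·226) = 113.
Price P = 244 - (1/2)·339 = 149/2.
Cinder's profit: (149/2 - 18)·113 - 1318 = 5066.5000.

5066.50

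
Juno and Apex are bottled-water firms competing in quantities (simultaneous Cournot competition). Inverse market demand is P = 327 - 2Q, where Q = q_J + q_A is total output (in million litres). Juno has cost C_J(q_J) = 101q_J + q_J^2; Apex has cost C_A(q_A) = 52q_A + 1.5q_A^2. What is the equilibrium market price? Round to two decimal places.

209.63

Juno's profit: π_J = (327 - 2Q)q_J - (101q_J + q_J²). Setting ∂π_J/∂q_J = 0: 226 - 6q_J - 2(q_A) = 0.
Apex's profit: π_A = (327 - 2Q)q_A - (52q_A + (3/2)q_A²). Setting ∂π_A/∂q_A = 0: 275 - 7q_A - 2(q_J) = 0.
So q_J = (226 - 2q_A)/6 and q_A = (275 - 2q_J)/7.
Substituting one into the other gives q_J = 516/19 and q_A = 599/19.
Total output Q = 1115/19, so price P = 327 - 2·(1115/19) = 209.6316.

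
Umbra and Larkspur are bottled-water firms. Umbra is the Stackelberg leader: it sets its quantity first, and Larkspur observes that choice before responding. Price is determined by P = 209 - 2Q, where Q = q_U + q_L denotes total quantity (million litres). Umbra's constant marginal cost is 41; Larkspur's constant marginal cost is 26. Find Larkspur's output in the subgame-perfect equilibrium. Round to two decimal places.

26.63

Solve by backward induction. Given q_U, the follower Larkspur maximises π_L = (209 - 2q_U - 2q_L)q_L - 26q_L.
Follower FOC: 183 - 2q_U - 4q_L = 0, so q_L(q_U) = (183 - 2q_U)/4.
The leader anticipates this reaction. Substituting into P = 209 - 2Q gives P = 235/2 - q_U, so π_U = (235/2 - q_U)q_U - 41q_U.
Leader FOC: 153/2 - 2q_U = 0, so q_U = 153/4.
Then q_L = (183 - 2·(153/4))/4 = 213/8.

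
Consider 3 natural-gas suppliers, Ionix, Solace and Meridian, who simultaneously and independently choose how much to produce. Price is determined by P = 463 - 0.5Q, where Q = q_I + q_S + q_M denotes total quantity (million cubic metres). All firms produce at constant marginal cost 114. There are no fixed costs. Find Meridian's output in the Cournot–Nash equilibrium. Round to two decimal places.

174.50

A representative firm's profit is π_i = q_i(463 - 0.5Q) - 114q_i.
First-order condition (treating rivals' output as given): 349 - q_i - (1/2)·Σ_{j≠i} q_j = 0.
With identical firms every q_j equals q_i, so Σ_{j≠i} q_j = 2q_i and 349 = 2q_i, giving q_i = 349/2.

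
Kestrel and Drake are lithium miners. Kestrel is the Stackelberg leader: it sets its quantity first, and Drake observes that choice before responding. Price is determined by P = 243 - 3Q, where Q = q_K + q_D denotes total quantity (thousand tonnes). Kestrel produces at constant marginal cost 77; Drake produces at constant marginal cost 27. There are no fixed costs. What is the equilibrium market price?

106

The follower Drake best-responds to any q_K: π_D = (243 - 3Q)q_D - 27q_D.
Follower FOC: 216 - 3q_K - 6q_D = 0, so q_D(q_K) = (216 - 3q_K)/6.
Kestrel substitutes q_D(q_K) into its own profit: π_K = q_K(243 - 3q_K - (216 - 3q_K)/2) - 77q_K = (135 - (3/2)q_K)q_K - 77q_K.
The leader's first-order condition 58 - 3q_K = 0 yields q_K = 58/3.
Then q_D = (216 - 3·(58/3))/6 = 79/3.
Total output Q = 137/3, so price P = 243 - 3·(137/3) = 106.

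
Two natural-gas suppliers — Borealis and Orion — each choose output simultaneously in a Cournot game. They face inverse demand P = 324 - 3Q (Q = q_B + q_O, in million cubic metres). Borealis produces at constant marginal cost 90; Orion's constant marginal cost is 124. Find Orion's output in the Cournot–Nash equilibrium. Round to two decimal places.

Borealis's profit: π_B = (324 - 3Q)q_B - (90q_B). Setting ∂π_B/∂q_B = 0: 234 - 6q_B - 3(q_O) = 0.
Orion's profit: π_O = (324 - 3Q)q_O - (124q_O). Setting ∂π_O/∂q_O = 0: 200 - 6q_O - 3(q_B) = 0.
Rearranging gives the reaction functions q_B = (234 - 3q_O)/6 and q_O = (200 - 3q_B)/6.
Substituting one into the other gives q_B = 268/9 and q_O = 166/9.

18.44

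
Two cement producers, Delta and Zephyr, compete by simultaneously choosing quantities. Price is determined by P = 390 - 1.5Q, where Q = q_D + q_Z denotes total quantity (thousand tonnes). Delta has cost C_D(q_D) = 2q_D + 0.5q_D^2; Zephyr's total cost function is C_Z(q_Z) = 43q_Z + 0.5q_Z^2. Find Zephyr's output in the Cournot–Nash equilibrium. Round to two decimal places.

Delta's profit: π_D = (390 - 1.5Q)q_D - (2q_D + (1/2)q_D²). Setting ∂π_D/∂q_D = 0: 388 - 4q_D - (3/2)(q_Z) = 0.
Zephyr's profit: π_Z = (390 - 1.5Q)q_Z - (43q_Z + (1/2)q_Z²). Setting ∂π_Z/∂q_Z = 0: 347 - 4q_Z - (3/2)(q_D) = 0.
So q_D = (388 - (3/2)q_Z)/4 and q_Z = (347 - (3/2)q_D)/4.
Substituting one into the other gives q_D = 75.0182 and q_Z = 58.6182.

58.62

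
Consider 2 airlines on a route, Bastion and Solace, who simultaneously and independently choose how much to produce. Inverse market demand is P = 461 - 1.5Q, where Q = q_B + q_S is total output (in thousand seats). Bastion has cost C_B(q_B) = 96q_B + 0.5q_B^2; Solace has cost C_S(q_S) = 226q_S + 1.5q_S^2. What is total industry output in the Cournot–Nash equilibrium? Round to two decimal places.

Bastion's profit: π_B = (461 - 1.5Q)q_B - (96q_B + (1/2)q_B²). Setting ∂π_B/∂q_B = 0: 365 - 4q_B - (3/2)(q_S) = 0.
Solace's first-order condition: 235 - 6q_S - (3/2)(q_B) = 0.
Best responses: q_B = (365 - (3/2)q_S)/4, q_S = (235 - (3/2)q_B)/6.
Solving the pair: q_B = 84.4828, q_S = 1570/87.
Total output Q = 84.4828 + 1570/87 = 102.5287.

102.53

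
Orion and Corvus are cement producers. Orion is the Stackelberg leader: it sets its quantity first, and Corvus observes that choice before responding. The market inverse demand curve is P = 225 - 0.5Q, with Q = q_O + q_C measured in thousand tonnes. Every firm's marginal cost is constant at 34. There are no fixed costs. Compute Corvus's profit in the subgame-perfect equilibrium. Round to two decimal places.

4560.13

Solve by backward induction. Given q_O, the follower Corvus maximises π_C = (225 - (1/2)q_O - (1/2)q_C)q_C - 34q_C.
∂π_C/∂q_C = 191 - (1/2)q_O - q_C = 0 gives the reaction function q_C = (191 - (1/2)q_O).
Orion substitutes q_C(q_O) into its own profit: π_O = q_O(225 - (1/2)q_O - (191 - (1/2)q_O)/2) - 34q_O = (259/2 - (1/4)q_O)q_O - 34q_O.
The leader's first-order condition 191/2 - (1/2)q_O = 0 yields q_O = 191.
Then q_C = (191 - (1/2)·191) = 191/2.
Price P = 225 - (1/2)·(573/2) = 327/4.
Corvus's profit: (327/4 - 34)·(191/2) = 4560.1250.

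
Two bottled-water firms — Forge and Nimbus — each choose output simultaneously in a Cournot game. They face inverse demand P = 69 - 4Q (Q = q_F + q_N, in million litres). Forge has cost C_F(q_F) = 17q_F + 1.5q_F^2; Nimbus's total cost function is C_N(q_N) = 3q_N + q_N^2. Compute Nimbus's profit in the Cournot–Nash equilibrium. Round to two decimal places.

Forge's profit: π_F = (69 - 4Q)q_F - (17q_F + (3/2)q_F²). Setting ∂π_F/∂q_F = 0: 52 - 11q_F - 4(q_N) = 0.
Nimbus's first-order condition: 66 - 10q_N - 4(q_F) = 0.
Rearranging gives the reaction functions q_F = (52 - 4q_N)/11 and q_N = (66 - 4q_F)/10.
Substituting one into the other gives q_F = 128/47 and q_N = 259/47.
Price P = 69 - 4·(387/47) = 1695/47.
Nimbus's profit: (1695/47)·(259/47) - 3·(259/47) - (259/47)² = 151.8357.

151.84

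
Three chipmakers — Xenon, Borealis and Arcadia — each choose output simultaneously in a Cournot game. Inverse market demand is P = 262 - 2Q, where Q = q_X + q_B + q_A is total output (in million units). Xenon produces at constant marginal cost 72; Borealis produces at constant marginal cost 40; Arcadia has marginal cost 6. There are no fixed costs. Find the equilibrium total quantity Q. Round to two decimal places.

83.50

Xenon's profit: π_X = (262 - 2Q)q_X - (72q_X). Setting ∂π_X/∂q_X = 0: 190 - 4q_X - 2(q_B + q_A) = 0.
Borealis's profit: π_B = (262 - 2Q)q_B - (40q_B). Setting ∂π_B/∂q_B = 0: 222 - 4q_B - 2(q_X + q_A) = 0.
Arcadia's first-order condition: 256 - 4q_A - 2(q_X + q_B) = 0.
Adding the 3 first-order conditions: 668 − 8Q = 0, so Q = 167/2.
Back-substituting: q_X = (190 − 167)/2 = 23/2, q_B = (222 − 167)/2 = 55/2, q_A = (256 − 167)/2 = 89/2.
Total output Q = 23/2 + 55/2 + 89/2 = 167/2.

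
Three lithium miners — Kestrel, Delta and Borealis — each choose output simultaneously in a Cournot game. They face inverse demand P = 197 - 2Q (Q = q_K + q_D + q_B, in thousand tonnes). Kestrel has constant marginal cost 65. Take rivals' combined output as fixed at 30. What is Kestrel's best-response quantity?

With rivals' combined output fixed at 30, Kestrel's profit is π_K = (197 - 2·30 - 2q_K)q_K - (65q_K) = (137 - 2q_K)q_K - (65q_K).
∂π_K/∂q_K = 72 - 4q_K = 0, so q_K = 18.

18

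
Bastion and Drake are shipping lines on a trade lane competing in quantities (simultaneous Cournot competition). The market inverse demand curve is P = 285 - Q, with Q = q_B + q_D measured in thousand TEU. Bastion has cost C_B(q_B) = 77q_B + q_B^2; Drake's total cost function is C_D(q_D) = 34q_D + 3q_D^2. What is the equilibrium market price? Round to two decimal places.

Bastion's profit: π_B = (285 - Q)q_B - (77q_B + q_B²). Setting ∂π_B/∂q_B = 0: 208 - 4q_B - (q_D) = 0.
Drake's first-order condition: 251 - 8q_D - (q_B) = 0.
So q_B = (208 - q_D)/4 and q_D = (251 - q_B)/8.
Solving the pair: q_B = 1413/31, q_D = 796/31.
Total output Q = 71.2581, so price P = 285 - 71.2581 = 213.7419.

213.74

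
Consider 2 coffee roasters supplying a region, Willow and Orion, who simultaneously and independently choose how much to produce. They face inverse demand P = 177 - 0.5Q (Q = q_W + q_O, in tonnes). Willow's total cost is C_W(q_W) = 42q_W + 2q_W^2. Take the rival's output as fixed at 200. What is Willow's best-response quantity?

7

With the rival's output fixed at 200, Willow's profit is π_W = (177 - (1/2)·200 - (1/2)q_W)q_W - (42q_W + 2q_W²) = (77 - (1/2)q_W)q_W - (42q_W + 2q_W²).
∂π_W/∂q_W = 35 - 5q_W = 0, so q_W = 7.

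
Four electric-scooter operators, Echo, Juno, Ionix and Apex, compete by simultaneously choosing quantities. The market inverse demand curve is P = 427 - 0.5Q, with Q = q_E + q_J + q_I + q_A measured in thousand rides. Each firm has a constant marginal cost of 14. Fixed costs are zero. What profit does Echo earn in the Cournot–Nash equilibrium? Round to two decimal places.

13645.52

Each firm earns π_i = (427 - 0.5Q)q_i - 14q_i.
Setting ∂π_i/∂q_i = 0 with rivals' quantities fixed: 413 - q_i - (1/2)·Σ_{j≠i} q_j = 0.
With identical firms every q_j equals q_i, so Σ_{j≠i} q_j = 3q_i and 413 = (5/2)q_i, giving q_i = 826/5.
Price P = 427 - (1/2)·660.8000 = 483/5.
Echo's profit: (483/5 - 14)·(826/5) = 13645.5200.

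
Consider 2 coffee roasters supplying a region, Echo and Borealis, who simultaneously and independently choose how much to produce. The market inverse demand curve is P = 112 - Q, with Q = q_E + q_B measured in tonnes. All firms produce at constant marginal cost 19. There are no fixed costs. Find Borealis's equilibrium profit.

961

Each firm earns π_i = (112 - Q)q_i - 19q_i.
First-order condition (treating rivals' output as given): 93 - 2q_i - q_j = 0.
With identical firms every q_j equals q_i, so q_j = q_i and 93 = 3q_i, giving q_i = 31.
Price P = 112 - 62 = 50.
Borealis's profit: (50 - 19)·31 = 961.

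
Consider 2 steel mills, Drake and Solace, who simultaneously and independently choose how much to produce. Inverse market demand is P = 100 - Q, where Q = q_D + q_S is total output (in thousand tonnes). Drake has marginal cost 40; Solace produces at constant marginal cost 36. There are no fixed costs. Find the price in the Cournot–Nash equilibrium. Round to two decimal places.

Drake's profit: π_D = (100 - Q)q_D - (40q_D). Setting ∂π_D/∂q_D = 0: 60 - 2q_D - (q_S) = 0.
Solace's first-order condition: 64 - 2q_S - (q_D) = 0.
Best responses: q_D = (60 - q_S)/2, q_S = (64 - q_D)/2.
Solving the pair: q_D = 56/3, q_S = 68/3.
Total output Q = 124/3, so price P = 100 - 124/3 = 176/3.

58.67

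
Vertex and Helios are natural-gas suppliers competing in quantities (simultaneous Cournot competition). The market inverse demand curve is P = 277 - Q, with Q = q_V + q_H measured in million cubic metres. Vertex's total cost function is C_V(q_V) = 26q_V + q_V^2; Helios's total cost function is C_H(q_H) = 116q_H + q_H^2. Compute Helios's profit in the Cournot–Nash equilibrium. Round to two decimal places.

Vertex's profit: π_V = (277 - Q)q_V - (26q_V + q_V²). Setting ∂π_V/∂q_V = 0: 251 - 4q_V - (q_H) = 0.
Helios's profit: π_H = (277 - Q)q_H - (116q_H + q_H²). Setting ∂π_H/∂q_H = 0: 161 - 4q_H - (q_V) = 0.
So q_V = (251 - q_H)/4 and q_H = (161 - q_V)/4.
Solving the pair: q_V = 281/5, q_H = 131/5.
Price P = 277 - 412/5 = 973/5.
Helios's profit: (973/5)·(131/5) - 116·(131/5) - (131/5)² = 1372.8800.

1372.88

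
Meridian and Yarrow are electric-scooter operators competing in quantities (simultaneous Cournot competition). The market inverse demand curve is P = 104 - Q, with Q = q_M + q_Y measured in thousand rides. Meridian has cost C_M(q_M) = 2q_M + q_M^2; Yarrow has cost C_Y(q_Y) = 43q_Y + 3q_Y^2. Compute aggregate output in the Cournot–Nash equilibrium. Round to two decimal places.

Meridian's profit: π_M = (104 - Q)q_M - (2q_M + q_M²). Setting ∂π_M/∂q_M = 0: 102 - 4q_M - (q_Y) = 0.
Yarrow's profit: π_Y = (104 - Q)q_Y - (43q_Y + 3q_Y²). Setting ∂π_Y/∂q_Y = 0: 61 - 8q_Y - (q_M) = 0.
Best responses: q_M = (102 - q_Y)/4, q_Y = (61 - q_M)/8.
Substituting one into the other gives q_M = 755/31 and q_Y = 142/31.
Total output Q = 755/31 + 142/31 = 897/31.

28.94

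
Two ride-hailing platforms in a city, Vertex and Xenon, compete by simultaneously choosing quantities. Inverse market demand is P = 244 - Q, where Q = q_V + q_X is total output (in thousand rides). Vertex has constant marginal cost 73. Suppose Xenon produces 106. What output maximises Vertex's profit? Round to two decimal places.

With the rival's output fixed at 106, Vertex's profit is π_V = (244 - 106 - q_V)q_V - (73q_V) = (138 - q_V)q_V - (73q_V).
∂π_V/∂q_V = 65 - 2q_V = 0, so q_V = 65/2.

32.50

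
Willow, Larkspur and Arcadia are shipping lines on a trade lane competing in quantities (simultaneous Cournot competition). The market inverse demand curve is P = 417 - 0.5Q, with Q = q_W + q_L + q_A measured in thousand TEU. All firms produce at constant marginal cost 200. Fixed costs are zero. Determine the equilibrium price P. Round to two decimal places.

Each firm earns π_i = (417 - 0.5Q)q_i - 200q_i.
Setting ∂π_i/∂q_i = 0 with rivals' quantities fixed: 217 - q_i - (1/2)·Σ_{j≠i} q_j = 0.
With identical firms every q_j equals q_i, so Σ_{j≠i} q_j = 2q_i and 217 = 2q_i, giving q_i = 217/2.
Total output Q = 651/2, so price P = 417 - (1/2)·(651/2) = 1017/4.

254.25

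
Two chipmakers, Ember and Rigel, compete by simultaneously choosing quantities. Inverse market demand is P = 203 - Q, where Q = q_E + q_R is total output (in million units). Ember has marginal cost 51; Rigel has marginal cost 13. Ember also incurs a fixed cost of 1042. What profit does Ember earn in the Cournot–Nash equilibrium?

402

Ember's profit: π_E = (203 - Q)q_E - (51q_E). Setting ∂π_E/∂q_E = 0: 152 - 2q_E - (q_R) = 0.
Rigel's profit: π_R = (203 - Q)q_R - (13q_R). Setting ∂π_R/∂q_R = 0: 190 - 2q_R - (q_E) = 0.
Rearranging gives the reaction functions q_E = (152 - q_R)/2 and q_R = (190 - q_E)/2.
Substituting one into the other gives q_E = 38 and q_R = 76.
Price P = 203 - 114 = 89.
Ember's profit: (89 - 51)·38 - 1042 = 402.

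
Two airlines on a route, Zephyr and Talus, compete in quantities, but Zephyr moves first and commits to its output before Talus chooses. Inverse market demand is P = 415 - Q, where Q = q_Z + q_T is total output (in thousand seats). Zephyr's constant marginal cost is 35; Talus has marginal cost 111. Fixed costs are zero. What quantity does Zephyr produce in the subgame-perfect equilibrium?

Solve by backward induction. Given q_Z, the follower Talus maximises π_T = (415 - q_Z - q_T)q_T - 111q_T.
∂π_T/∂q_T = 304 - q_Z - 2q_T = 0 gives the reaction function q_T = (304 - q_Z)/2.
Zephyr substitutes q_T(q_Z) into its own profit: π_Z = q_Z(415 - q_Z - (304 - q_Z)/2) - 35q_Z = (263 - (1/2)q_Z)q_Z - 35q_Z.
Maximising: ∂π_Z/∂q_Z = 228 - q_Z = 0, giving q_Z = 228.
Then q_T = (304 - 228)/2 = 38.

228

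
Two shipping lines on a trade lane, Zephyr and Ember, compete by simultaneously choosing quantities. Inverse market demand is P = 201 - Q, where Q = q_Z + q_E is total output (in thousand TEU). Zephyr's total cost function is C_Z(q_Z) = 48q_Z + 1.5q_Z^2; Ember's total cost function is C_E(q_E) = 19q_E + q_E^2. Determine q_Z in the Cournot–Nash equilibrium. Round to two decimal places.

22.63

Zephyr's profit: π_Z = (201 - Q)q_Z - (48q_Z + (3/2)q_Z²). Setting ∂π_Z/∂q_Z = 0: 153 - 5q_Z - (q_E) = 0.
Ember's first-order condition: 182 - 4q_E - (q_Z) = 0.
Rearranging gives the reaction functions q_Z = (153 - q_E)/5 and q_E = (182 - q_Z)/4.
Solving the pair: q_Z = 430/19, q_E = 757/19.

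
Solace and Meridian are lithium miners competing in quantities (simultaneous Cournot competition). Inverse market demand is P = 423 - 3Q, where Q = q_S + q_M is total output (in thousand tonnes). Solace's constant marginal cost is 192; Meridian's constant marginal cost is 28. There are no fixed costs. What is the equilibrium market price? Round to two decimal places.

214.33

Solace's profit: π_S = (423 - 3Q)q_S - (192q_S). Setting ∂π_S/∂q_S = 0: 231 - 6q_S - 3(q_M) = 0.
Meridian's profit: π_M = (423 - 3Q)q_M - (28q_M). Setting ∂π_M/∂q_M = 0: 395 - 6q_M - 3(q_S) = 0.
Best responses: q_S = (231 - 3q_M)/6, q_M = (395 - 3q_S)/6.
Solving the pair: q_S = 67/9, q_M = 559/9.
Total output Q = 626/9, so price P = 423 - 3·(626/9) = 643/3.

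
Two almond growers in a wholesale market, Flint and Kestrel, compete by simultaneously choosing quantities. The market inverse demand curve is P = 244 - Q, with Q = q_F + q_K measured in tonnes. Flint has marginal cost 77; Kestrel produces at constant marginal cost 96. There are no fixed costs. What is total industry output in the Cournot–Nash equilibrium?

105

Flint's profit: π_F = (244 - Q)q_F - (77q_F). Setting ∂π_F/∂q_F = 0: 167 - 2q_F - (q_K) = 0.
Kestrel's first-order condition: 148 - 2q_K - (q_F) = 0.
So q_F = (167 - q_K)/2 and q_K = (148 - q_F)/2.
Substituting one into the other gives q_F = 62 and q_K = 43.
Total output Q = 62 + 43 = 105.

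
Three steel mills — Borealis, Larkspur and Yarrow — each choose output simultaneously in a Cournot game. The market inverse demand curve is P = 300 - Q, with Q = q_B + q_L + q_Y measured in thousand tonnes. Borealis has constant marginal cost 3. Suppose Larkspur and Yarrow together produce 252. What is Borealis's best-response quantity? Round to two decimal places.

With rivals' combined output fixed at 252, Borealis's profit is π_B = (300 - 252 - q_B)q_B - (3q_B) = (48 - q_B)q_B - (3q_B).
∂π_B/∂q_B = 45 - 2q_B = 0, so q_B = 45/2.

22.50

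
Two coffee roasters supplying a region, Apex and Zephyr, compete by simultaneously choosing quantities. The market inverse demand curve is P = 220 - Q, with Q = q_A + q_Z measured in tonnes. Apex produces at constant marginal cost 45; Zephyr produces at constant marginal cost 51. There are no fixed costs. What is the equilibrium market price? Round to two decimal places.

105.33

Apex's profit: π_A = (220 - Q)q_A - (45q_A). Setting ∂π_A/∂q_A = 0: 175 - 2q_A - (q_Z) = 0.
Zephyr's first-order condition: 169 - 2q_Z - (q_A) = 0.
Rearranging gives the reaction functions q_A = (175 - q_Z)/2 and q_Z = (169 - q_A)/2.
Substituting one into the other gives q_A = 181/3 and q_Z = 163/3.
Total output Q = 344/3, so price P = 220 - 344/3 = 316/3.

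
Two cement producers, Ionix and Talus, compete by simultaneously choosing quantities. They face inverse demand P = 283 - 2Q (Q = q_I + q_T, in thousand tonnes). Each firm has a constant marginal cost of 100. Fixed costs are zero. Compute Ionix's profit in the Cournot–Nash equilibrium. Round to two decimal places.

A representative firm's profit is π_i = q_i(283 - 2Q) - 100q_i.
First-order condition (treating rivals' output as given): 183 - 4q_i - 2q_j = 0.
By symmetry each firm produces the same amount; substituting q_j = q_i yields q_i = 183/6 = 61/2.
Price P = 283 - 2·61 = 161.
Ionix's profit: (161 - 100)·(61/2) = 1860.5000.

1860.50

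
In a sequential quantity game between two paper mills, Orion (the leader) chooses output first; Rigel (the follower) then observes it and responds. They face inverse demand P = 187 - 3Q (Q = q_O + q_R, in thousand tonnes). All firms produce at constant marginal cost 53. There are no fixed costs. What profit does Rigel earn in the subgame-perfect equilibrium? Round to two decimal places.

Solve by backward induction. Given q_O, the follower Rigel maximises π_R = (187 - 3q_O - 3q_R)q_R - 53q_R.
Setting the follower's marginal profit to zero, 134 - 3q_O - 6q_R = 0, i.e. q_R = (134 - 3q_O)/6.
The leader anticipates this reaction. Substituting into P = 187 - 3Q gives P = 120 - (3/2)q_O, so π_O = (120 - (3/2)q_O)q_O - 53q_O.
The leader's first-order condition 67 - 3q_O = 0 yields q_O = 67/3.
Then q_R = (134 - 3·(67/3))/6 = 67/6.
Price P = 187 - 3·(67/2) = 173/2.
Rigel's profit: (173/2 - 53)·(67/6) = 374.0833.

374.08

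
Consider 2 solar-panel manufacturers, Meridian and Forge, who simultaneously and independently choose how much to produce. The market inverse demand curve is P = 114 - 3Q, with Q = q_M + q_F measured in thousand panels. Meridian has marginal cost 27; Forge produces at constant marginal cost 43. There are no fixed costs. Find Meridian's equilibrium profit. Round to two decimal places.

Meridian's profit: π_M = (114 - 3Q)q_M - (27q_M). Setting ∂π_M/∂q_M = 0: 87 - 6q_M - 3(q_F) = 0.
Forge's first-order condition: 71 - 6q_F - 3(q_M) = 0.
Best responses: q_M = (87 - 3q_F)/6, q_F = (71 - 3q_M)/6.
Substituting one into the other gives q_M = 103/9 and q_F = 55/9.
Price P = 114 - 3·(158/9) = 184/3.
Meridian's profit: (184/3 - 27)·(103/9) = 392.9259.

392.93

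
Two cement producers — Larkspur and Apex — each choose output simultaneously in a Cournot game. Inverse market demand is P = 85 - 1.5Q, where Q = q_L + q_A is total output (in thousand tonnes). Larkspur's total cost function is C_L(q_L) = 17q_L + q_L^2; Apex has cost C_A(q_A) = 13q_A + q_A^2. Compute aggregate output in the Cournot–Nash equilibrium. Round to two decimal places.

Larkspur's profit: π_L = (85 - 1.5Q)q_L - (17q_L + q_L²). Setting ∂π_L/∂q_L = 0: 68 - 5q_L - (3/2)(q_A) = 0.
Apex's first-order condition: 72 - 5q_A - (3/2)(q_L) = 0.
Rearranging gives the reaction functions q_L = (68 - (3/2)q_A)/5 and q_A = (72 - (3/2)q_L)/5.
Substituting one into the other gives q_L = 928/91 and q_A = 1032/91.
Total output Q = 928/91 + 1032/91 = 280/13.

21.54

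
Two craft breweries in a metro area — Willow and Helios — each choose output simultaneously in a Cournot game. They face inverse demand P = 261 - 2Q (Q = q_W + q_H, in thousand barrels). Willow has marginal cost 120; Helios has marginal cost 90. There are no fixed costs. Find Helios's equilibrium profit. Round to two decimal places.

Willow's profit: π_W = (261 - 2Q)q_W - (120q_W). Setting ∂π_W/∂q_W = 0: 141 - 4q_W - 2(q_H) = 0.
Helios's first-order condition: 171 - 4q_H - 2(q_W) = 0.
Best responses: q_W = (141 - 2q_H)/4, q_H = (171 - 2q_W)/4.
Solving the pair: q_W = 37/2, q_H = 67/2.
Price P = 261 - 2·52 = 157.
Helios's profit: (157 - 90)·(67/2) = 2244.5000.

2244.50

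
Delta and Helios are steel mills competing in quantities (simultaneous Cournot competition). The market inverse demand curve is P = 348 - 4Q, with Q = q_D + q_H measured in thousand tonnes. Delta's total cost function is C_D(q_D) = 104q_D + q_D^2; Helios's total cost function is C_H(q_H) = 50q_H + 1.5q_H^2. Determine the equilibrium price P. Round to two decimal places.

199.23

Delta's profit: π_D = (348 - 4Q)q_D - (104q_D + q_D²). Setting ∂π_D/∂q_D = 0: 244 - 10q_D - 4(q_H) = 0.
Helios's first-order condition: 298 - 11q_H - 4(q_D) = 0.
So q_D = (244 - 4q_H)/10 and q_H = (298 - 4q_D)/11.
Substituting one into the other gives q_D = 746/47 and q_H = 1002/47.
Total output Q = 1748/47, so price P = 348 - 4·(1748/47) = 199.2340.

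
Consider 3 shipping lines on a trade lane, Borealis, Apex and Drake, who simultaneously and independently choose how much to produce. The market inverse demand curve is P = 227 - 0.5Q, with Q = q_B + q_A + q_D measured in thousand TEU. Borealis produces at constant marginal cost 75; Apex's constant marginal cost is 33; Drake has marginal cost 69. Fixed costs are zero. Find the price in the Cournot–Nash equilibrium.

Borealis's profit: π_B = (227 - 0.5Q)q_B - (75q_B). Setting ∂π_B/∂q_B = 0: 152 - q_B - (1/2)(q_A + q_D) = 0.
Apex's first-order condition: 194 - q_A - (1/2)(q_B + q_D) = 0.
Drake's profit: π_D = (227 - 0.5Q)q_D - (69q_D). Setting ∂π_D/∂q_D = 0: 158 - q_D - (1/2)(q_B + q_A) = 0.
Adding the 3 conditions: 504 − Q − Q = 0, i.e. Q = 252.
Back-substituting: q_B = (152 − 126)/(1/2) = 52, q_A = (194 − 126)/(1/2) = 136, q_D = (158 − 126)/(1/2) = 64.
Total output Q = 252, so price P = 227 - (1/2)·252 = 101.

101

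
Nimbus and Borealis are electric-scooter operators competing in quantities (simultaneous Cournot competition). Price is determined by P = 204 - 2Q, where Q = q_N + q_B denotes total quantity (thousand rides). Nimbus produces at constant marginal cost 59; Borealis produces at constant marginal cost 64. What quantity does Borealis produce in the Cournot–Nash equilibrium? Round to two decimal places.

Nimbus's profit: π_N = (204 - 2Q)q_N - (59q_N). Setting ∂π_N/∂q_N = 0: 145 - 4q_N - 2(q_B) = 0.
Borealis's profit: π_B = (204 - 2Q)q_B - (64q_B). Setting ∂π_B/∂q_B = 0: 140 - 4q_B - 2(q_N) = 0.
Rearranging gives the reaction functions q_N = (145 - 2q_B)/4 and q_B = (140 - 2q_N)/4.
Solving the pair: q_N = 25, q_B = 45/2.

22.50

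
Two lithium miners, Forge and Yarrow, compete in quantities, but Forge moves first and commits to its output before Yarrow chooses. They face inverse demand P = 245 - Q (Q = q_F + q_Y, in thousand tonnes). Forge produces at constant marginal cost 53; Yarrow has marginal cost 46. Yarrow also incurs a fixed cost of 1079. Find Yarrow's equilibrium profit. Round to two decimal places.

1756.56

Solve by backward induction. Given q_F, the follower Yarrow maximises π_Y = (245 - q_F - q_Y)q_Y - 46q_Y.
Setting the follower's marginal profit to zero, 199 - q_F - 2q_Y = 0, i.e. q_Y = (199 - q_F)/2.
The leader anticipates this reaction. Substituting into P = 245 - Q gives P = 291/2 - (1/2)q_F, so π_F = (291/2 - (1/2)q_F)q_F - 53q_F.
The leader's first-order condition 185/2 - q_F = 0 yields q_F = 185/2.
Then q_Y = (199 - 185/2)/2 = 213/4.
Price P = 245 - 583/4 = 397/4.
Yarrow's profit: (397/4 - 46)·(213/4) - 1079 = 1756.5625.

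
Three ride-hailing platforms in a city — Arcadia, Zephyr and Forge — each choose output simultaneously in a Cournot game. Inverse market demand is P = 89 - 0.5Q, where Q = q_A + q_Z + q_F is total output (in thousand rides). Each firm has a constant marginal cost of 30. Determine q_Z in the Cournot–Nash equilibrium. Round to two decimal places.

29.50

Each firm earns π_i = (89 - 0.5Q)q_i - 30q_i.
Setting ∂π_i/∂q_i = 0 with rivals' quantities fixed: 59 - q_i - (1/2)·Σ_{j≠i} q_j = 0.
With identical firms every q_j equals q_i, so Σ_{j≠i} q_j = 2q_i and 59 = 2q_i, giving q_i = 59/2.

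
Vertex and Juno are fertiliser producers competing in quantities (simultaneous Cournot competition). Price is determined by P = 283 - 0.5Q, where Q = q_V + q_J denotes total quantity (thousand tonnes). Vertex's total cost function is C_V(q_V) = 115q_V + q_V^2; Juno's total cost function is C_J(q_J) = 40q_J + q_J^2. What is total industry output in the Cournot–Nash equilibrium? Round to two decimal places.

117.43

Vertex's profit: π_V = (283 - 0.5Q)q_V - (115q_V + q_V²). Setting ∂π_V/∂q_V = 0: 168 - 3q_V - (1/2)(q_J) = 0.
Juno's profit: π_J = (283 - 0.5Q)q_J - (40q_J + q_J²). Setting ∂π_J/∂q_J = 0: 243 - 3q_J - (1/2)(q_V) = 0.
Rearranging gives the reaction functions q_V = (168 - (1/2)q_J)/3 and q_J = (243 - (1/2)q_V)/3.
Solving the pair: q_V = 306/7, q_J = 516/7.
Total output Q = 306/7 + 516/7 = 822/7.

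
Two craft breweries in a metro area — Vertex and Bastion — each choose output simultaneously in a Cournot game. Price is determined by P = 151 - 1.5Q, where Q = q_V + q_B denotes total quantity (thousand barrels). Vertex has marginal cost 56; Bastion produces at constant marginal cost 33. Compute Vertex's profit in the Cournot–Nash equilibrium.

Vertex's profit: π_V = (151 - 1.5Q)q_V - (56q_V). Setting ∂π_V/∂q_V = 0: 95 - 3q_V - (3/2)(q_B) = 0.
Bastion's first-order condition: 118 - 3q_B - (3/2)(q_V) = 0.
So q_V = (95 - (3/2)q_B)/3 and q_B = (118 - (3/2)q_V)/3.
Solving the pair: q_V = 16, q_B = 94/3.
Price P = 151 - (3/2)·(142/3) = 80.
Vertex's profit: (80 - 56)·16 = 384.

384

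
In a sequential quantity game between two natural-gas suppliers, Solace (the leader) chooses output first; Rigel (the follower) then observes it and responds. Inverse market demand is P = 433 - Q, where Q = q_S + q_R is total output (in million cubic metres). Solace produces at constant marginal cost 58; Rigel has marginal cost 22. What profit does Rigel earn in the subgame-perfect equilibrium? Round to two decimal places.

14580.56

The follower Rigel best-responds to any q_S: π_R = (433 - Q)q_R - 22q_R.
Follower FOC: 411 - q_S - 2q_R = 0, so q_R(q_S) = (411 - q_S)/2.
The leader anticipates this reaction. Substituting into P = 433 - Q gives P = 455/2 - (1/2)q_S, so π_S = (455/2 - (1/2)q_S)q_S - 58q_S.
Leader FOC: 339/2 - q_S = 0, so q_S = 339/2.
Then q_R = (411 - 339/2)/2 = 483/4.
Price P = 433 - 1161/4 = 571/4.
Rigel's profit: (571/4 - 22)·(483/4) = 14580.5625.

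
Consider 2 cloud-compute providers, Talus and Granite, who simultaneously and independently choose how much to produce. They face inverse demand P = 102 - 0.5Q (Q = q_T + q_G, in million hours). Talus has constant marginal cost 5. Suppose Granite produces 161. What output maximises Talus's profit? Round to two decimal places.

With the rival's output fixed at 161, Talus's profit is π_T = (102 - (1/2)·161 - (1/2)q_T)q_T - (5q_T) = (43/2 - (1/2)q_T)q_T - (5q_T).
∂π_T/∂q_T = 33/2 - q_T = 0, so q_T = 33/2.

16.50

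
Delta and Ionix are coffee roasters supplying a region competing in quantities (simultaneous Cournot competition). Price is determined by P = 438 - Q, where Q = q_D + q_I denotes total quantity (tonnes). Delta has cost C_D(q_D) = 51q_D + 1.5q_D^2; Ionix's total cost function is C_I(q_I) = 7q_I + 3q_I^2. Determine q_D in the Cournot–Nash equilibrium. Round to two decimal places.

68.33

Delta's profit: π_D = (438 - Q)q_D - (51q_D + (3/2)q_D²). Setting ∂π_D/∂q_D = 0: 387 - 5q_D - (q_I) = 0.
Ionix's first-order condition: 431 - 8q_I - (q_D) = 0.
Rearranging gives the reaction functions q_D = (387 - q_I)/5 and q_I = (431 - q_D)/8.
Substituting one into the other gives q_D = 205/3 and q_I = 136/3.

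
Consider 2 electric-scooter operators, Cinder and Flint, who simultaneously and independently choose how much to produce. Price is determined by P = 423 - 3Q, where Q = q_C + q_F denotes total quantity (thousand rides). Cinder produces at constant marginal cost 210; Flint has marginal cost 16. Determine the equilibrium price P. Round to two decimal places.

216.33

Cinder's profit: π_C = (423 - 3Q)q_C - (210q_C). Setting ∂π_C/∂q_C = 0: 213 - 6q_C - 3(q_F) = 0.
Flint's profit: π_F = (423 - 3Q)q_F - (16q_F). Setting ∂π_F/∂q_F = 0: 407 - 6q_F - 3(q_C) = 0.
So q_C = (213 - 3q_F)/6 and q_F = (407 - 3q_C)/6.
Substituting one into the other gives q_C = 19/9 and q_F = 601/9.
Total output Q = 620/9, so price P = 423 - 3·(620/9) = 649/3.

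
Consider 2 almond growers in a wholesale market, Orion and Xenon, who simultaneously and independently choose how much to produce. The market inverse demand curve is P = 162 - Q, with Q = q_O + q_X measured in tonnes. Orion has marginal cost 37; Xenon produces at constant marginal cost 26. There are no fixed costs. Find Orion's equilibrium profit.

1444

Orion's profit: π_O = (162 - Q)q_O - (37q_O). Setting ∂π_O/∂q_O = 0: 125 - 2q_O - (q_X) = 0.
Xenon's first-order condition: 136 - 2q_X - (q_O) = 0.
Rearranging gives the reaction functions q_O = (125 - q_X)/2 and q_X = (136 - q_O)/2.
Substituting one into the other gives q_O = 38 and q_X = 49.
Price P = 162 - 87 = 75.
Orion's profit: (75 - 37)·38 = 1444.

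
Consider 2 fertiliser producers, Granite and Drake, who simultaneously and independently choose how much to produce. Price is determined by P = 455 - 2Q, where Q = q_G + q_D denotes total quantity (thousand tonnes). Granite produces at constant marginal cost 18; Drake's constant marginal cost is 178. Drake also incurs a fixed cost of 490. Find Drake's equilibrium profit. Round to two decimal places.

Granite's profit: π_G = (455 - 2Q)q_G - (18q_G). Setting ∂π_G/∂q_G = 0: 437 - 4q_G - 2(q_D) = 0.
Drake's profit: π_D = (455 - 2Q)q_D - (178q_D). Setting ∂π_D/∂q_D = 0: 277 - 4q_D - 2(q_G) = 0.
So q_G = (437 - 2q_D)/4 and q_D = (277 - 2q_G)/4.
Substituting one into the other gives q_G = 199/2 and q_D = 39/2.
Price P = 455 - 2·119 = 217.
Drake's profit: (217 - 178)·(39/2) - 490 = 541/2.

270.50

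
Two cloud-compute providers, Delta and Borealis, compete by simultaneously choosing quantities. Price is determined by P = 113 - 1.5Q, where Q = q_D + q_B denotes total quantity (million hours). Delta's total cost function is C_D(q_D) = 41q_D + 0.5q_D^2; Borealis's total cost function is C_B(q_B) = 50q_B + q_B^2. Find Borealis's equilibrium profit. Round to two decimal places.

164.54

Delta's profit: π_D = (113 - 1.5Q)q_D - (41q_D + (1/2)q_D²). Setting ∂π_D/∂q_D = 0: 72 - 4q_D - (3/2)(q_B) = 0.
Borealis's first-order condition: 63 - 5q_B - (3/2)(q_D) = 0.
Best responses: q_D = (72 - (3/2)q_B)/4, q_B = (63 - (3/2)q_D)/5.
Substituting one into the other gives q_D = 1062/71 and q_B = 576/71.
Price P = 113 - (3/2)·(1638/71) = 78.3944.
Borealis's profit: 78.3944·(576/71) - 50·(576/71) - (576/71)² = 164.5388.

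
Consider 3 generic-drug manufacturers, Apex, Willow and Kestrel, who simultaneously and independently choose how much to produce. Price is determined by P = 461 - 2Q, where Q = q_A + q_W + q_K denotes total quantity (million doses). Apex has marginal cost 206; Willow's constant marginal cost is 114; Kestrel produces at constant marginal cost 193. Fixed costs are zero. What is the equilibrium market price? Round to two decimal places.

243.50

Apex's profit: π_A = (461 - 2Q)q_A - (206q_A). Setting ∂π_A/∂q_A = 0: 255 - 4q_A - 2(q_W + q_K) = 0.
Willow's profit: π_W = (461 - 2Q)q_W - (114q_W). Setting ∂π_W/∂q_W = 0: 347 - 4q_W - 2(q_A + q_K) = 0.
Kestrel's first-order condition: 268 - 4q_K - 2(q_A + q_W) = 0.
Summing all 3 equations gives 870 − 8Q = 0, hence Q = 435/4.
Back-substituting: q_A = (255 − 435/2)/2 = 75/4, q_W = (347 − 435/2)/2 = 259/4, q_K = (268 − 435/2)/2 = 101/4.
Total output Q = 435/4, so price P = 461 - 2·(435/4) = 487/2.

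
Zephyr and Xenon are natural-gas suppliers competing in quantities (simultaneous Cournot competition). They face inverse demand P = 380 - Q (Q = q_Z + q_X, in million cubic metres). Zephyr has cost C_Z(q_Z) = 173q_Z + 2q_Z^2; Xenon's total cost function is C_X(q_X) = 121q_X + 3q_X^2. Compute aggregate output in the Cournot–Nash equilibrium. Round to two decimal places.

58.38

Zephyr's profit: π_Z = (380 - Q)q_Z - (173q_Z + 2q_Z²). Setting ∂π_Z/∂q_Z = 0: 207 - 6q_Z - (q_X) = 0.
Xenon's profit: π_X = (380 - Q)q_X - (121q_X + 3q_X²). Setting ∂π_X/∂q_X = 0: 259 - 8q_X - (q_Z) = 0.
So q_Z = (207 - q_X)/6 and q_X = (259 - q_Z)/8.
Solving the pair: q_Z = 1397/47, q_X = 1347/47.
Total output Q = 1397/47 + 1347/47 = 58.3830.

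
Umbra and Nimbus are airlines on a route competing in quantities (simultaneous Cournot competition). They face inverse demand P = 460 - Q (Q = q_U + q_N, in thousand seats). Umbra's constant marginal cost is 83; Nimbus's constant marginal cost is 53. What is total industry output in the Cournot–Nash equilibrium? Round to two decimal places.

261.33

Umbra's profit: π_U = (460 - Q)q_U - (83q_U). Setting ∂π_U/∂q_U = 0: 377 - 2q_U - (q_N) = 0.
Nimbus's first-order condition: 407 - 2q_N - (q_U) = 0.
Rearranging gives the reaction functions q_U = (377 - q_N)/2 and q_N = (407 - q_U)/2.
Substituting one into the other gives q_U = 347/3 and q_N = 437/3.
Total output Q = 347/3 + 437/3 = 784/3.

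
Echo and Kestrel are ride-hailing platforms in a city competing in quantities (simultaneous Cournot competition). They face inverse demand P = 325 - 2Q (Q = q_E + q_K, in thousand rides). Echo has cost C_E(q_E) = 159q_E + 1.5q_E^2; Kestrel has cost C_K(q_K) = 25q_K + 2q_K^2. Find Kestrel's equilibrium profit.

4624

Echo's profit: π_E = (325 - 2Q)q_E - (159q_E + (3/2)q_E²). Setting ∂π_E/∂q_E = 0: 166 - 7q_E - 2(q_K) = 0.
Kestrel's first-order condition: 300 - 8q_K - 2(q_E) = 0.
Rearranging gives the reaction functions q_E = (166 - 2q_K)/7 and q_K = (300 - 2q_E)/8.
Substituting one into the other gives q_E = 14 and q_K = 34.
Price P = 325 - 2·48 = 229.
Kestrel's profit: 229·34 - 25·34 - 2·34² = 4624.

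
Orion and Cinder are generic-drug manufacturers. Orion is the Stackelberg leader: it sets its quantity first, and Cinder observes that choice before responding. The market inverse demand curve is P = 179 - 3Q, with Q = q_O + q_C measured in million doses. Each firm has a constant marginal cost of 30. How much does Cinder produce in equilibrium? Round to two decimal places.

12.42

Solve by backward induction. Given q_O, the follower Cinder maximises π_C = (179 - 3q_O - 3q_C)q_C - 30q_C.
∂π_C/∂q_C = 149 - 3q_O - 6q_C = 0 gives the reaction function q_C = (149 - 3q_O)/6.
Orion substitutes q_C(q_O) into its own profit: π_O = q_O(179 - 3q_O - (149 - 3q_O)/2) - 30q_O = (209/2 - (3/2)q_O)q_O - 30q_O.
Leader FOC: 149/2 - 3q_O = 0, so q_O = 149/6.
Then q_C = (149 - 3·(149/6))/6 = 149/12.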